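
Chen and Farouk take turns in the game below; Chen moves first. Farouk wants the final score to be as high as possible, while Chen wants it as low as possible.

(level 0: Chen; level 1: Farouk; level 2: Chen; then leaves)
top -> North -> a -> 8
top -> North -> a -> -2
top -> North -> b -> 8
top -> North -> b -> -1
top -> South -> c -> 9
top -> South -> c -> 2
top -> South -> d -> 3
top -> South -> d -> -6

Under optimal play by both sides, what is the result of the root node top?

a (Chen): min(8, -2) = -2
b (Chen): min(8, -1) = -1
North (Farouk): max(-2, -1) = -1
c (Chen): min(9, 2) = 2
d (Chen): min(3, -6) = -6
South (Farouk): max(2, -6) = 2
top (Chen): min(-1, 2) = -1

-1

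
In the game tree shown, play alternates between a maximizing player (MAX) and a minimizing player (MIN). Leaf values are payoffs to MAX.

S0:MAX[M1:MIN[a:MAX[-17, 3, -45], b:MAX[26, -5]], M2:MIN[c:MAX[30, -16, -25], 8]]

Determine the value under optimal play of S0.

a (MAX): max(-17, 3, -45) = 3
b (MAX): max(26, -5) = 26
M1 (MIN): min(3, 26) = 3
c (MAX): max(30, -16, -25) = 30
M2 (MIN): min(30, 8) = 8
S0 (MAX): max(3, 8) = 8

8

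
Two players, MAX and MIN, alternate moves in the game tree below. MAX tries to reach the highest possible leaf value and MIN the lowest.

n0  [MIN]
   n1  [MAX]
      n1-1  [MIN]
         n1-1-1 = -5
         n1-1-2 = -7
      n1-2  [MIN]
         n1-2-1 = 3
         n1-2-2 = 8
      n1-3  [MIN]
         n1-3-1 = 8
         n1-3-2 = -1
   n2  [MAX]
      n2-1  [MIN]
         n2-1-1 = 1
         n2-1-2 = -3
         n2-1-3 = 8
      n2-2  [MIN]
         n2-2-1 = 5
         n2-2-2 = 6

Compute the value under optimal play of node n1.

3

n1-1 (MIN): min(-5, -7) = -7
n1-2 (MIN): min(3, 8) = 3
n1-3 (MIN): min(8, -1) = -1
n1 (MAX): max(-7, 3, -1) = 3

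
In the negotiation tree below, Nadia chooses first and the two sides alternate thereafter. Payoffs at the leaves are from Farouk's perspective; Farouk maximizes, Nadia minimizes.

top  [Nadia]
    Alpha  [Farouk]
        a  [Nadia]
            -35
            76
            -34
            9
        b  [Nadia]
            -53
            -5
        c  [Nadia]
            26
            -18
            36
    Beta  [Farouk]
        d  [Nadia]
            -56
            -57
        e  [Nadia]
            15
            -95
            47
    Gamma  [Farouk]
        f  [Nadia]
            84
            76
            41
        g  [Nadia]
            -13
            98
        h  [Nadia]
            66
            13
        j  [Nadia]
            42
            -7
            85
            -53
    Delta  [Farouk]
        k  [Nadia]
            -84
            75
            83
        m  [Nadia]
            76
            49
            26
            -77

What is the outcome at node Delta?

k (Nadia): min(-84, 75, 83) = -84
m (Nadia): min(76, 49, 26, -77) = -77
Delta (Farouk): max(-84, -77) = -77

-77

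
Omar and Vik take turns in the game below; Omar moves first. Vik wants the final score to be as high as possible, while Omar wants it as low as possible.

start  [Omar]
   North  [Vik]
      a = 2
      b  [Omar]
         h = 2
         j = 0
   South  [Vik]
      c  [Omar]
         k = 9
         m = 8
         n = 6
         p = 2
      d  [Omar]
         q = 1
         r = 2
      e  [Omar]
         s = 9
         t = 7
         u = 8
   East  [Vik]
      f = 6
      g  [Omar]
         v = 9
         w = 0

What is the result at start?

b (Omar): min(2, 0) = 0
North (Vik): max(2, 0) = 2
c (Omar): min(9, 8, 6, 2) = 2
d (Omar): min(1, 2) = 1
e (Omar): min(9, 7, 8) = 7
South (Vik): max(2, 1, 7) = 7
g (Omar): min(9, 0) = 0
East (Vik): max(6, 0) = 6
start (Omar): min(2, 7, 6) = 2

2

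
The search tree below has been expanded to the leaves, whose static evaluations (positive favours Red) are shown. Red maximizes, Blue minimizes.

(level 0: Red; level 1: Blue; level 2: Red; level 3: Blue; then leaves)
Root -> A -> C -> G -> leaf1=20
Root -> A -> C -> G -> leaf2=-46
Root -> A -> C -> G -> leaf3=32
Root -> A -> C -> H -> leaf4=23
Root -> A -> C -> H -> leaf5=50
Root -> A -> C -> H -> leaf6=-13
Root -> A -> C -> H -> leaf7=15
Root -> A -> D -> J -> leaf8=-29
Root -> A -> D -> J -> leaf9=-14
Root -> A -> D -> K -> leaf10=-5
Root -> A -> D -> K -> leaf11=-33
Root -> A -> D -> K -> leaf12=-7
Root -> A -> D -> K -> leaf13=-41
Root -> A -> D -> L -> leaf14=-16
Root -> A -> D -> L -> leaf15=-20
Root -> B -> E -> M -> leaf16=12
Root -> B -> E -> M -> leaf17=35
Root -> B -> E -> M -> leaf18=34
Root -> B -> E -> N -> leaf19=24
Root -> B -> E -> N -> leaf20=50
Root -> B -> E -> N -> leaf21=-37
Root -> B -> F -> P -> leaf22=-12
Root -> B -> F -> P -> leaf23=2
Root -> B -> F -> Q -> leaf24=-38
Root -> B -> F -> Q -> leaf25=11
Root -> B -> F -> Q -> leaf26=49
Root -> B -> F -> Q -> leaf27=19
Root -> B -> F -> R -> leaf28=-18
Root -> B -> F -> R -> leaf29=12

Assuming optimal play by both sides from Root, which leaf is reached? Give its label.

G (Blue): min(20, -46, 32) = -46
H (Blue): min(23, 50, -13, 15) = -13
C (Red): max(-46, -13) = -13
J (Blue): min(-29, -14) = -29
K (Blue): min(-5, -33, -7, -41) = -41
L (Blue): min(-16, -20) = -20
D (Red): max(-29, -41, -20) = -20
A (Blue): min(-13, -20) = -20
M (Blue): min(12, 35, 34) = 12
N (Blue): min(24, 50, -37) = -37
E (Red): max(12, -37) = 12
P (Blue): min(-12, 2) = -12
Q (Blue): min(-38, 11, 49, 19) = -38
R (Blue): min(-18, 12) = -18
F (Red): max(-12, -38, -18) = -12
B (Blue): min(12, -12) = -12
Root (Red): max(-20, -12) = -12
At Root, Red picks B (highest: -12).
At B, Blue picks F (lowest: -12).
At F, Red picks P (highest: -12).
At P, Blue picks leaf22 (lowest: -12).
Terminal value -12.

leaf22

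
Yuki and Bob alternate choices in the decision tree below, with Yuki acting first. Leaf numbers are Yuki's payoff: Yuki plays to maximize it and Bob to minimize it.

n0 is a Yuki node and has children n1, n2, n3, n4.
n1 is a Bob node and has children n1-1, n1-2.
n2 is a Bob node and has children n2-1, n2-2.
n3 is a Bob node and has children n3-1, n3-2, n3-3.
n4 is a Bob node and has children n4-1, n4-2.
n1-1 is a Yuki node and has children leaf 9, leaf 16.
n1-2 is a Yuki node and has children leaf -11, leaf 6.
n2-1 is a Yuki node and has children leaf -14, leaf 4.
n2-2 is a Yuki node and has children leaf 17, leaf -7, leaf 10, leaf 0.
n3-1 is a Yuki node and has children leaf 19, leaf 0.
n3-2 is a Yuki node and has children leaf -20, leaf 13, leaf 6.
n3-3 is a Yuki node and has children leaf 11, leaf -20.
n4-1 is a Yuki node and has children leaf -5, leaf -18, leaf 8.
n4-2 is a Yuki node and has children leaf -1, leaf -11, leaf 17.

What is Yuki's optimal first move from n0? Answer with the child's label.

n3

n1-1 (Yuki): max(9, 16) = 16
n1-2 (Yuki): max(-11, 6) = 6
n1 (Bob): min(16, 6) = 6
n2-1 (Yuki): max(-14, 4) = 4
n2-2 (Yuki): max(17, -7, 10, 0) = 17
n2 (Bob): min(4, 17) = 4
n3-1 (Yuki): max(19, 0) = 19
n3-2 (Yuki): max(-20, 13, 6) = 13
n3-3 (Yuki): max(11, -20) = 11
n3 (Bob): min(19, 13, 11) = 11
n4-1 (Yuki): max(-5, -18, 8) = 8
n4-2 (Yuki): max(-1, -11, 17) = 17
n4 (Bob): min(8, 17) = 8
n0 (Yuki): max(6, 4, 11, 8) = 11
Yuki at n0 wants the highest of {n1=6, n2=4, n3=11, n4=8}, so chooses n3.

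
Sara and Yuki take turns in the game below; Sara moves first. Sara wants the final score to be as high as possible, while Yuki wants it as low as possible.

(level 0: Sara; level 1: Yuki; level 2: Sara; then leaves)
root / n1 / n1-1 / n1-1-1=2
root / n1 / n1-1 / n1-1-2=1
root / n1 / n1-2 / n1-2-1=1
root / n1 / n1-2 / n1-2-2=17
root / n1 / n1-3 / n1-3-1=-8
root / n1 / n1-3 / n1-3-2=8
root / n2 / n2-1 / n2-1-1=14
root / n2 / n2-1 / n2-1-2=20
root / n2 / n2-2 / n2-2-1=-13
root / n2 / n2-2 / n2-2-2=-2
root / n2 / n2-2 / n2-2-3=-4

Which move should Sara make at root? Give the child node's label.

n1

n1-1 (Sara): max(2, 1) = 2
n1-2 (Sara): max(1, 17) = 17
n1-3 (Sara): max(-8, 8) = 8
n1 (Yuki): min(2, 17, 8) = 2
n2-1 (Sara): max(14, 20) = 20
n2-2 (Sara): max(-13, -2, -4) = -2
n2 (Yuki): min(20, -2) = -2
root (Sara): max(2, -2) = 2
Sara at root wants the highest of {n1=2, n2=-2}, so chooses n1.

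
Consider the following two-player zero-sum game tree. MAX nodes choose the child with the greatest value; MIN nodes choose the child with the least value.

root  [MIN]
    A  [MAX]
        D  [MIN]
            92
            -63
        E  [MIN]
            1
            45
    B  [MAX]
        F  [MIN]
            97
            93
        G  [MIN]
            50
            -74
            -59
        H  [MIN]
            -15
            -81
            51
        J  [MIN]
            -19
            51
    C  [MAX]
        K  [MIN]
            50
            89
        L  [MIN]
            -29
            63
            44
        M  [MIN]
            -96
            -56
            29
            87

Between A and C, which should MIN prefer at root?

D (MIN): min(92, -63) = -63
E (MIN): min(1, 45) = 1
A (MAX): max(-63, 1) = 1
K (MIN): min(50, 89) = 50
L (MIN): min(-29, 63, 44) = -29
M (MIN): min(-96, -56, 29, 87) = -96
C (MAX): max(50, -29, -96) = 50
MIN prefers the lower value; A=1, C=50. A is better since 1 < 50.

A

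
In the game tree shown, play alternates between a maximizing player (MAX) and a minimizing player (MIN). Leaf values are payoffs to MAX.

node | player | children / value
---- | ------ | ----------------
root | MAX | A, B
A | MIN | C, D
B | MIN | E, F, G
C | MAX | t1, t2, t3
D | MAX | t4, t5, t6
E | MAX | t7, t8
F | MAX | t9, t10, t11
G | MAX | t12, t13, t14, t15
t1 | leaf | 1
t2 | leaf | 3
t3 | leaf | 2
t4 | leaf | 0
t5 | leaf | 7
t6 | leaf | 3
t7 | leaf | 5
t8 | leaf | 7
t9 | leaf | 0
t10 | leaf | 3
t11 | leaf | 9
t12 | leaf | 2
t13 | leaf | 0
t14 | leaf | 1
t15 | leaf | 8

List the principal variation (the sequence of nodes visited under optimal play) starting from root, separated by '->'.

root -> B -> E -> t8

C (MAX): max(1, 3, 2) = 3
D (MAX): max(0, 7, 3) = 7
A (MIN): min(3, 7) = 3
E (MAX): max(5, 7) = 7
F (MAX): max(0, 3, 9) = 9
G (MAX): max(2, 0, 1, 8) = 8
B (MIN): min(7, 9, 8) = 7
root (MAX): max(3, 7) = 7
At root, MAX picks B (highest: 7).
At B, MIN picks E (lowest: 7).
At E, MAX picks t8 (highest: 7).
Terminal value 7.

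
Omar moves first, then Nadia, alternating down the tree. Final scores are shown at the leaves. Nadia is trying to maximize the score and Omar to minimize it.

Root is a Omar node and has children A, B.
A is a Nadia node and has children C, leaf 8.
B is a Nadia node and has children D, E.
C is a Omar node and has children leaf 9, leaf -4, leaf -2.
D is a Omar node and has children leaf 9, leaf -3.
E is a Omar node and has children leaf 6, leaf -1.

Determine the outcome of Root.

C (Omar): min(9, -4, -2) = -4
A (Nadia): max(-4, 8) = 8
D (Omar): min(9, -3) = -3
E (Omar): min(6, -1) = -1
B (Nadia): max(-3, -1) = -1
Root (Omar): min(8, -1) = -1

-1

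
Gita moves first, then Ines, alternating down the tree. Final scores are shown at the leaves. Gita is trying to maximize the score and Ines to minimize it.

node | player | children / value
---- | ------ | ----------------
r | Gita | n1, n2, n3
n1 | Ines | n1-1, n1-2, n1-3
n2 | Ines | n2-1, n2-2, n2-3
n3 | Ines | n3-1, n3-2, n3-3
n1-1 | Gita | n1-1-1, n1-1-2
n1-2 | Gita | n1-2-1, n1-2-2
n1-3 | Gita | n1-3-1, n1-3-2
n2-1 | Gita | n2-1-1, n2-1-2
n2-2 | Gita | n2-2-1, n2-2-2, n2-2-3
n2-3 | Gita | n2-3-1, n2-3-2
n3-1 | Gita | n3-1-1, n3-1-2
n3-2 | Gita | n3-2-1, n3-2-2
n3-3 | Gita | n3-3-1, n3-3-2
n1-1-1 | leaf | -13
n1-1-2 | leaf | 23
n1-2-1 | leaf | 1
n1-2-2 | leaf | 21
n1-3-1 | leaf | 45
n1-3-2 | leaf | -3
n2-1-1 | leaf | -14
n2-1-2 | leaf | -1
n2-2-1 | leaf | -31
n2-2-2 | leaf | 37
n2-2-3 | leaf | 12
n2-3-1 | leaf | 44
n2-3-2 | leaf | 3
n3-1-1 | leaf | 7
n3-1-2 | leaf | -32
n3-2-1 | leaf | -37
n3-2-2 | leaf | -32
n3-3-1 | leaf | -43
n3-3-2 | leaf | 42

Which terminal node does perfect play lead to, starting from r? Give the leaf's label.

n1-1 (Gita): max(-13, 23) = 23
n1-2 (Gita): max(1, 21) = 21
n1-3 (Gita): max(45, -3) = 45
n1 (Ines): min(23, 21, 45) = 21
n2-1 (Gita): max(-14, -1) = -1
n2-2 (Gita): max(-31, 37, 12) = 37
n2-3 (Gita): max(44, 3) = 44
n2 (Ines): min(-1, 37, 44) = -1
n3-1 (Gita): max(7, -32) = 7
n3-2 (Gita): max(-37, -32) = -32
n3-3 (Gita): max(-43, 42) = 42
n3 (Ines): min(7, -32, 42) = -32
r (Gita): max(21, -1, -32) = 21
At r, Gita picks n1 (highest: 21).
At n1, Ines picks n1-2 (lowest: 21).
At n1-2, Gita picks n1-2-2 (highest: 21).
Terminal value 21.

n1-2-2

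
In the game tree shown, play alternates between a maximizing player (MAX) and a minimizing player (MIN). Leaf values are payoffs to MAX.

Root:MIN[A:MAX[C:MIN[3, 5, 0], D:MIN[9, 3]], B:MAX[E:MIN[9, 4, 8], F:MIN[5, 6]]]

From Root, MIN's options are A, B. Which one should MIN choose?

C (MIN): min(3, 5, 0) = 0
D (MIN): min(9, 3) = 3
A (MAX): max(0, 3) = 3
E (MIN): min(9, 4, 8) = 4
F (MIN): min(5, 6) = 5
B (MAX): max(4, 5) = 5
Root (MIN): min(3, 5) = 3
MIN at Root wants the lowest of {A=3, B=5}, so chooses A.

A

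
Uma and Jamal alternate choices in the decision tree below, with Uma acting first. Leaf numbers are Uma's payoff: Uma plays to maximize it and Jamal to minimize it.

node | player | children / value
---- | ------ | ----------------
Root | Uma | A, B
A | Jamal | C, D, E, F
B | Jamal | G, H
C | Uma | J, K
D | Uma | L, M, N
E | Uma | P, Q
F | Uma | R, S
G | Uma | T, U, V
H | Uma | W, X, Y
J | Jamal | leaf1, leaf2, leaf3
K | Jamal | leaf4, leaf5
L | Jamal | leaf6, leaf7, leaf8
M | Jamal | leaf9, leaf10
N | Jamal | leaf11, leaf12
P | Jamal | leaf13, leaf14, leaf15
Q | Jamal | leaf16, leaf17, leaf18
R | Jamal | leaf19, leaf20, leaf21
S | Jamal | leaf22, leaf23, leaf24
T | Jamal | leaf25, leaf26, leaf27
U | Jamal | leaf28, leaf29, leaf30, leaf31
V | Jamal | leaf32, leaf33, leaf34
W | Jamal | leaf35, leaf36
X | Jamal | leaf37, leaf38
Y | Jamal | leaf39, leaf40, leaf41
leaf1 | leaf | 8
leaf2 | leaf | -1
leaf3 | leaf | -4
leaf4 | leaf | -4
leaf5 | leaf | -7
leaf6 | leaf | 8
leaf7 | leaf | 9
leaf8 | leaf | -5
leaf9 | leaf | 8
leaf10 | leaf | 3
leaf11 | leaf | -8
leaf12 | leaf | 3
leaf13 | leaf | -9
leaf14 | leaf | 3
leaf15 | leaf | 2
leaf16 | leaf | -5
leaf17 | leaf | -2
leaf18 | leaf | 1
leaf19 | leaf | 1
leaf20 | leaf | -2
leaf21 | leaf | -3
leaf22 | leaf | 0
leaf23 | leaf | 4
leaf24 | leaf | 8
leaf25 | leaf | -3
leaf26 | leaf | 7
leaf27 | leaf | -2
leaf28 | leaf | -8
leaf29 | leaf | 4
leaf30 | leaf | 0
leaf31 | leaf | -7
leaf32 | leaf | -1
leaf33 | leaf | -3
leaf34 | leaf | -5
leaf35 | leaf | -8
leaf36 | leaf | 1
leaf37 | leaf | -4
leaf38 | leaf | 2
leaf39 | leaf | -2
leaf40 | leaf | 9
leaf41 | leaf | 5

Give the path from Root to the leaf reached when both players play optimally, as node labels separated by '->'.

J (Jamal): min(8, -1, -4) = -4
K (Jamal): min(-4, -7) = -7
C (Uma): max(-4, -7) = -4
L (Jamal): min(8, 9, -5) = -5
M (Jamal): min(8, 3) = 3
N (Jamal): min(-8, 3) = -8
D (Uma): max(-5, 3, -8) = 3
P (Jamal): min(-9, 3, 2) = -9
Q (Jamal): min(-5, -2, 1) = -5
E (Uma): max(-9, -5) = -5
R (Jamal): min(1, -2, -3) = -3
S (Jamal): min(0, 4, 8) = 0
F (Uma): max(-3, 0) = 0
A (Jamal): min(-4, 3, -5, 0) = -5
T (Jamal): min(-3, 7, -2) = -3
U (Jamal): min(-8, 4, 0, -7) = -8
V (Jamal): min(-1, -3, -5) = -5
G (Uma): max(-3, -8, -5) = -3
W (Jamal): min(-8, 1) = -8
X (Jamal): min(-4, 2) = -4
Y (Jamal): min(-2, 9, 5) = -2
H (Uma): max(-8, -4, -2) = -2
B (Jamal): min(-3, -2) = -3
Root (Uma): max(-5, -3) = -3
At Root, Uma picks B (highest: -3).
At B, Jamal picks G (lowest: -3).
At G, Uma picks T (highest: -3).
At T, Jamal picks leaf25 (lowest: -3).
Terminal value -3.

Root -> B -> G -> T -> leaf25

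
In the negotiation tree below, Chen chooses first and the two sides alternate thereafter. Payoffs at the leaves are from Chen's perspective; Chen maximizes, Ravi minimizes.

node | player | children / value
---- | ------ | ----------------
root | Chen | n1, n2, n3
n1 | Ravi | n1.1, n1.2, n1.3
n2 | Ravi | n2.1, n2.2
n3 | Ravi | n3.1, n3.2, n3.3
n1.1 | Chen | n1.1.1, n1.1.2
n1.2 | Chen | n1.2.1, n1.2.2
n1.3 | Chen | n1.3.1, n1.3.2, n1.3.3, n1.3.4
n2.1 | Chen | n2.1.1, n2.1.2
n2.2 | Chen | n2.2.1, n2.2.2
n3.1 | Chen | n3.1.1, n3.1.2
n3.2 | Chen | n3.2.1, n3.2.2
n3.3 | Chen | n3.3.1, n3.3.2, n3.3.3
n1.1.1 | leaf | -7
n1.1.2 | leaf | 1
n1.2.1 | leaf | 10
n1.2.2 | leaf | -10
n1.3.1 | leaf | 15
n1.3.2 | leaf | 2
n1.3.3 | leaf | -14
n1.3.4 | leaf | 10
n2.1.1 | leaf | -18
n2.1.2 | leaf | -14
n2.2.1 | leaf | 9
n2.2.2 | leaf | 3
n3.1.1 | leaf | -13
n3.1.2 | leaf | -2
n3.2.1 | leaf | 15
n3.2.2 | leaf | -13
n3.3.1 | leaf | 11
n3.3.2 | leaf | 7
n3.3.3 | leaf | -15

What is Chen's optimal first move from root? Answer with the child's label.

n1.1 (Chen): max(-7, 1) = 1
n1.2 (Chen): max(10, -10) = 10
n1.3 (Chen): max(15, 2, -14, 10) = 15
n1 (Ravi): min(1, 10, 15) = 1
n2.1 (Chen): max(-18, -14) = -14
n2.2 (Chen): max(9, 3) = 9
n2 (Ravi): min(-14, 9) = -14
n3.1 (Chen): max(-13, -2) = -2
n3.2 (Chen): max(15, -13) = 15
n3.3 (Chen): max(11, 7, -15) = 11
n3 (Ravi): min(-2, 15, 11) = -2
root (Chen): max(1, -14, -2) = 1
Chen at root wants the highest of {n1=1, n2=-14, n3=-2}, so chooses n1.

n1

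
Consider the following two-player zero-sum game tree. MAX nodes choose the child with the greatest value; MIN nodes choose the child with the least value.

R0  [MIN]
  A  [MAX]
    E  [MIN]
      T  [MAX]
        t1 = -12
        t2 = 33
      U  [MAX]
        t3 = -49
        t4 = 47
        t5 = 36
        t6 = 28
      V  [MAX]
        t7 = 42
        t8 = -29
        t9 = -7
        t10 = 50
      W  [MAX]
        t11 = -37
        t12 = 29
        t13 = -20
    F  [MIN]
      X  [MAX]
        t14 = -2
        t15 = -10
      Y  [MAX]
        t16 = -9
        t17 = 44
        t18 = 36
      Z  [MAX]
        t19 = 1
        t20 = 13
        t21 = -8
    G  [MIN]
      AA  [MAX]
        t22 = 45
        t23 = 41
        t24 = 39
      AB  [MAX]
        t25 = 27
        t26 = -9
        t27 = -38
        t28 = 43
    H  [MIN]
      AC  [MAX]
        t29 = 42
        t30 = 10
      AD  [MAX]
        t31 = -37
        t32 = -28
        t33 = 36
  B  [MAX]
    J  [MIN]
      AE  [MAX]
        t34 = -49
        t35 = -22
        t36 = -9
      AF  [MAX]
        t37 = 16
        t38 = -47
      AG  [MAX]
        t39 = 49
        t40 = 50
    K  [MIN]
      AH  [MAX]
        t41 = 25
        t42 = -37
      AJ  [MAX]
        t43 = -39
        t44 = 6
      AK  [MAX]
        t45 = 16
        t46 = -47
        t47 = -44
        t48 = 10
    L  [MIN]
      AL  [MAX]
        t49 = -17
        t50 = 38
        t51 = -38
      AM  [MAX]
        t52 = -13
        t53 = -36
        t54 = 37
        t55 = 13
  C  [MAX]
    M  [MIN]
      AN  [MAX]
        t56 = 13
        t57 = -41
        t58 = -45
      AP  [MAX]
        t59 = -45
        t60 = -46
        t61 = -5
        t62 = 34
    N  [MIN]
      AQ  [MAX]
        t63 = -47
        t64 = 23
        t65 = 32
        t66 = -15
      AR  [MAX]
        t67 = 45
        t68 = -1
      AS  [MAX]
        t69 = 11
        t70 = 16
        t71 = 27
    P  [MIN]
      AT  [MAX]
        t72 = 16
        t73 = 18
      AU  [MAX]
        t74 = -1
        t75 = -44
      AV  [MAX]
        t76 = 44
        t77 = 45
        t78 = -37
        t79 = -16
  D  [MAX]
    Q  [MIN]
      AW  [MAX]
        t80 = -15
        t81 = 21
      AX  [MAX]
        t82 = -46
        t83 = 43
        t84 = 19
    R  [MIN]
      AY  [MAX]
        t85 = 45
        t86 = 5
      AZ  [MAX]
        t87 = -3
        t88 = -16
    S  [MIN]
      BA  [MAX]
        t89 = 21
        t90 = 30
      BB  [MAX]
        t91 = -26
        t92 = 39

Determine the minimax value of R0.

27

T (MAX): max(-12, 33) = 33
U (MAX): max(-49, 47, 36, 28) = 47
V (MAX): max(42, -29, -7, 50) = 50
W (MAX): max(-37, 29, -20) = 29
E (MIN): min(33, 47, 50, 29) = 29
X (MAX): max(-2, -10) = -2
Y (MAX): max(-9, 44, 36) = 44
Z (MAX): max(1, 13, -8) = 13
F (MIN): min(-2, 44, 13) = -2
AA (MAX): max(45, 41, 39) = 45
AB (MAX): max(27, -9, -38, 43) = 43
G (MIN): min(45, 43) = 43
AC (MAX): max(42, 10) = 42
AD (MAX): max(-37, -28, 36) = 36
H (MIN): min(42, 36) = 36
A (MAX): max(29, -2, 43, 36) = 43
AE (MAX): max(-49, -22, -9) = -9
AF (MAX): max(16, -47) = 16
AG (MAX): max(49, 50) = 50
J (MIN): min(-9, 16, 50) = -9
AH (MAX): max(25, -37) = 25
AJ (MAX): max(-39, 6) = 6
AK (MAX): max(16, -47, -44, 10) = 16
K (MIN): min(25, 6, 16) = 6
AL (MAX): max(-17, 38, -38) = 38
AM (MAX): max(-13, -36, 37, 13) = 37
L (MIN): min(38, 37) = 37
B (MAX): max(-9, 6, 37) = 37
AN (MAX): max(13, -41, -45) = 13
AP (MAX): max(-45, -46, -5, 34) = 34
M (MIN): min(13, 34) = 13
AQ (MAX): max(-47, 23, 32, -15) = 32
AR (MAX): max(45, -1) = 45
AS (MAX): max(11, 16, 27) = 27
N (MIN): min(32, 45, 27) = 27
AT (MAX): max(16, 18) = 18
AU (MAX): max(-1, -44) = -1
AV (MAX): max(44, 45, -37, -16) = 45
P (MIN): min(18, -1, 45) = -1
C (MAX): max(13, 27, -1) = 27
AW (MAX): max(-15, 21) = 21
AX (MAX): max(-46, 43, 19) = 43
Q (MIN): min(21, 43) = 21
AY (MAX): max(45, 5) = 45
AZ (MAX): max(-3, -16) = -3
R (MIN): min(45, -3) = -3
BA (MAX): max(21, 30) = 30
BB (MAX): max(-26, 39) = 39
S (MIN): min(30, 39) = 30
D (MAX): max(21, -3, 30) = 30
R0 (MIN): min(43, 37, 27, 30) = 27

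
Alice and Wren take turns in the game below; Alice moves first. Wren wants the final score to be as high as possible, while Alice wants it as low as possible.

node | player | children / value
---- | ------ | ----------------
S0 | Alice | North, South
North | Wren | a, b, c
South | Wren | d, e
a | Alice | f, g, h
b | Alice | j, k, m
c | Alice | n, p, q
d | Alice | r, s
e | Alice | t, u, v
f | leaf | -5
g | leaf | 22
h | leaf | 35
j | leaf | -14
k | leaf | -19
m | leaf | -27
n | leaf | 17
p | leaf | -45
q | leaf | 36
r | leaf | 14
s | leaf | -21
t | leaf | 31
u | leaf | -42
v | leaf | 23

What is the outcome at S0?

a (Alice): min(-5, 22, 35) = -5
b (Alice): min(-14, -19, -27) = -27
c (Alice): min(17, -45, 36) = -45
North (Wren): max(-5, -27, -45) = -5
d (Alice): min(14, -21) = -21
e (Alice): min(31, -42, 23) = -42
South (Wren): max(-21, -42) = -21
S0 (Alice): min(-5, -21) = -21

-21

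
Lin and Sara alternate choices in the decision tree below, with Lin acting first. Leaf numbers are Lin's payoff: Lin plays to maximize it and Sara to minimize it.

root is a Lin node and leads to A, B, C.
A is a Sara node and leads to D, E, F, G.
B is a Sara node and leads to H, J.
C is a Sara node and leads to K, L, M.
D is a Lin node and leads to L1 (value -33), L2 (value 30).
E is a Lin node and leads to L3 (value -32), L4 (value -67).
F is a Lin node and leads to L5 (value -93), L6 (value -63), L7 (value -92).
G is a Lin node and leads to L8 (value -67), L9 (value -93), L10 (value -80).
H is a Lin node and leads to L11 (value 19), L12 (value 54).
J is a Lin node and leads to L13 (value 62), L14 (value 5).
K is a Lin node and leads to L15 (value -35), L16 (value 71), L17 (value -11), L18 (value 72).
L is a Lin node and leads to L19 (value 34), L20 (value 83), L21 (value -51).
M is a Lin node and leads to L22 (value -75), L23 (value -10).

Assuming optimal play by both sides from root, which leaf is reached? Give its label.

L12

D (Lin): max(-33, 30) = 30
E (Lin): max(-32, -67) = -32
F (Lin): max(-93, -63, -92) = -63
G (Lin): max(-67, -93, -80) = -67
A (Sara): min(30, -32, -63, -67) = -67
H (Lin): max(19, 54) = 54
J (Lin): max(62, 5) = 62
B (Sara): min(54, 62) = 54
K (Lin): max(-35, 71, -11, 72) = 72
L (Lin): max(34, 83, -51) = 83
M (Lin): max(-75, -10) = -10
C (Sara): min(72, 83, -10) = -10
root (Lin): max(-67, 54, -10) = 54
At root, Lin picks B (highest: 54).
At B, Sara picks H (lowest: 54).
At H, Lin picks L12 (highest: 54).
Terminal value 54.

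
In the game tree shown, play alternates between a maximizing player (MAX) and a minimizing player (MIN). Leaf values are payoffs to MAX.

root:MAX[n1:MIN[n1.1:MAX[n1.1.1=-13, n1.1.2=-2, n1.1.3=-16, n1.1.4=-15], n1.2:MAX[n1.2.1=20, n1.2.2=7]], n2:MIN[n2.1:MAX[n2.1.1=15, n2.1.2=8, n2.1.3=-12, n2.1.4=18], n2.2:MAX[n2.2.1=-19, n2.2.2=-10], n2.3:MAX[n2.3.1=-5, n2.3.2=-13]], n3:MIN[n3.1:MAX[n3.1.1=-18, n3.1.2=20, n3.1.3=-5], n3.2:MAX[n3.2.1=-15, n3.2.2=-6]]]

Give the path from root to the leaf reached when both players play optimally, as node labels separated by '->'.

root -> n1 -> n1.1 -> n1.1.2

n1.1 (MAX): max(-13, -2, -16, -15) = -2
n1.2 (MAX): max(20, 7) = 20
n1 (MIN): min(-2, 20) = -2
n2.1 (MAX): max(15, 8, -12, 18) = 18
n2.2 (MAX): max(-19, -10) = -10
n2.3 (MAX): max(-5, -13) = -5
n2 (MIN): min(18, -10, -5) = -10
n3.1 (MAX): max(-18, 20, -5) = 20
n3.2 (MAX): max(-15, -6) = -6
n3 (MIN): min(20, -6) = -6
root (MAX): max(-2, -10, -6) = -2
At root, MAX picks n1 (highest: -2).
At n1, MIN picks n1.1 (lowest: -2).
At n1.1, MAX picks n1.1.2 (highest: -2).
Terminal value -2.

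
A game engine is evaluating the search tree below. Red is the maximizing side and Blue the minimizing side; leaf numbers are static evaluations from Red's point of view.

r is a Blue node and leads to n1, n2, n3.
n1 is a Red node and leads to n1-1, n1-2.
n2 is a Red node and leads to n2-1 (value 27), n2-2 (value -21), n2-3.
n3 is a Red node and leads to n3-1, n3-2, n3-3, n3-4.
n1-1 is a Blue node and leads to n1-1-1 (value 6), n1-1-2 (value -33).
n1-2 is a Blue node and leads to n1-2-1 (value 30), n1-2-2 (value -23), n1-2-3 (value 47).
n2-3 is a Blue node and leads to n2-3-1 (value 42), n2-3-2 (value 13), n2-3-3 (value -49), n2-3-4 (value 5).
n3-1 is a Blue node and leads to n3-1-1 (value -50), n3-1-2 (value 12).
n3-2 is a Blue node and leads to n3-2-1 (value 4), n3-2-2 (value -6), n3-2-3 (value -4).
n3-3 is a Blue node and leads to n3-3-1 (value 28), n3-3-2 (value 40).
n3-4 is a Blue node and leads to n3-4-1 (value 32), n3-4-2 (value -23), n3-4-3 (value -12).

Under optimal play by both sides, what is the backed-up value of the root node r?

-23

n1-1 (Blue): min(6, -33) = -33
n1-2 (Blue): min(30, -23, 47) = -23
n1 (Red): max(-33, -23) = -23
n2-3 (Blue): min(42, 13, -49, 5) = -49
n2 (Red): max(27, -21, -49) = 27
n3-1 (Blue): min(-50, 12) = -50
n3-2 (Blue): min(4, -6, -4) = -6
n3-3 (Blue): min(28, 40) = 28
n3-4 (Blue): min(32, -23, -12) = -23
n3 (Red): max(-50, -6, 28, -23) = 28
r (Blue): min(-23, 27, 28) = -23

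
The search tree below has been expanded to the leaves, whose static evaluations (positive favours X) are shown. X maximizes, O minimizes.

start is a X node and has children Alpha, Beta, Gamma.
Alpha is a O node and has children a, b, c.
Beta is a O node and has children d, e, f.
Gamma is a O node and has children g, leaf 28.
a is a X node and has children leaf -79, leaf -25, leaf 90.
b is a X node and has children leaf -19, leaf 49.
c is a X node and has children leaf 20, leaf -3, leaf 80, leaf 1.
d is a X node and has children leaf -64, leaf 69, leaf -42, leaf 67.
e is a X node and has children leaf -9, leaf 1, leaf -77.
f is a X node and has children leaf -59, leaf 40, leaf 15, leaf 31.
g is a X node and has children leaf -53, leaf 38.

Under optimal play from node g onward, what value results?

38

g (X): max(-53, 38) = 38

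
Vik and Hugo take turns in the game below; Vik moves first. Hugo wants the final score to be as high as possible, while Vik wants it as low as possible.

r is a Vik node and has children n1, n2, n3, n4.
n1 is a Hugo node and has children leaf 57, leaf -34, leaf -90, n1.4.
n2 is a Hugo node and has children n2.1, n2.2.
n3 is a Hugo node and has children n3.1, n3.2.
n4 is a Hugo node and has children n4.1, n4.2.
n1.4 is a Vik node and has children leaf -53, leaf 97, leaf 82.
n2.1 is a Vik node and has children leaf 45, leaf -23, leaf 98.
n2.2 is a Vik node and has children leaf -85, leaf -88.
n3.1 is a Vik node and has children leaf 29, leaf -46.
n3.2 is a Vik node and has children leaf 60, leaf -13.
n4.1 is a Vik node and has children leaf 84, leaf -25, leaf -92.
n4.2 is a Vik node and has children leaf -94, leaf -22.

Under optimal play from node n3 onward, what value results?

n3.1 (Vik): min(29, -46) = -46
n3.2 (Vik): min(60, -13) = -13
n3 (Hugo): max(-46, -13) = -13

-13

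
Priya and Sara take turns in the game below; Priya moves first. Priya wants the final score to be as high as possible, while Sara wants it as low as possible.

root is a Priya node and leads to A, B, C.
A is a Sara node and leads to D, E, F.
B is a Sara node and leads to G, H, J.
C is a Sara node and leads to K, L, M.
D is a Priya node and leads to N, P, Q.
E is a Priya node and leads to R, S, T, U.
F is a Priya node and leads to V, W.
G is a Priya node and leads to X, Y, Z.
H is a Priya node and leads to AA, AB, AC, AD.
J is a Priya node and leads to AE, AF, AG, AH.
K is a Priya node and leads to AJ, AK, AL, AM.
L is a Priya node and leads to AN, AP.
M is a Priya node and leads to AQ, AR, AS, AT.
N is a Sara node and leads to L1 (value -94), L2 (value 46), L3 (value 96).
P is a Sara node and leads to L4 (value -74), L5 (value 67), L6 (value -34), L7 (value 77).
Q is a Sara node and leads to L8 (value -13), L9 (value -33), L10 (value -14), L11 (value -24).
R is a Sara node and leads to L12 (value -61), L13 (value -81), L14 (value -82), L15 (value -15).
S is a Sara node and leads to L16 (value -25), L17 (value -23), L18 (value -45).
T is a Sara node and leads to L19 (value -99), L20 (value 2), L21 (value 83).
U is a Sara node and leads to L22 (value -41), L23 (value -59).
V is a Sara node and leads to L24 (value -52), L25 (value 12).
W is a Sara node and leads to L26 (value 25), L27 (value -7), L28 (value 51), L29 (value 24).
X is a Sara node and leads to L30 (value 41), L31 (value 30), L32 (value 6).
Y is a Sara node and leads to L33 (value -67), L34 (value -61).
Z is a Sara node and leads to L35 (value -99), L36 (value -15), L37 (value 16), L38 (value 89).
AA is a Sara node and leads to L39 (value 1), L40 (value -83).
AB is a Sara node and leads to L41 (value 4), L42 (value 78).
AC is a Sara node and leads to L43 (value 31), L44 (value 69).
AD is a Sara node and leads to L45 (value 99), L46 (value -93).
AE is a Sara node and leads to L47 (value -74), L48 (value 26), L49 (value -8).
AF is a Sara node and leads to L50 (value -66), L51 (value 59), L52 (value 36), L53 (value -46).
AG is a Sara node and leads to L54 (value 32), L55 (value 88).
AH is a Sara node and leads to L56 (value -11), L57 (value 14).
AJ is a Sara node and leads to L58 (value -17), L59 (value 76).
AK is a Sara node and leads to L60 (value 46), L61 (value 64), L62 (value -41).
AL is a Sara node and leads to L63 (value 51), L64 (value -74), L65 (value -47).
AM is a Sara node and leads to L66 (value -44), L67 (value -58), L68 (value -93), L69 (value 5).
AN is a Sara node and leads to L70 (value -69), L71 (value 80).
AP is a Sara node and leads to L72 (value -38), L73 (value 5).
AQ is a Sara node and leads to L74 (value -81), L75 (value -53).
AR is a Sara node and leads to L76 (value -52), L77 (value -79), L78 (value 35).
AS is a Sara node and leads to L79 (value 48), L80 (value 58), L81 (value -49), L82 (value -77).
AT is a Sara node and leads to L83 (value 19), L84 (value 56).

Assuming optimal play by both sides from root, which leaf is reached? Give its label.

N (Sara): min(-94, 46, 96) = -94
P (Sara): min(-74, 67, -34, 77) = -74
Q (Sara): min(-13, -33, -14, -24) = -33
D (Priya): max(-94, -74, -33) = -33
R (Sara): min(-61, -81, -82, -15) = -82
S (Sara): min(-25, -23, -45) = -45
T (Sara): min(-99, 2, 83) = -99
U (Sara): min(-41, -59) = -59
E (Priya): max(-82, -45, -99, -59) = -45
V (Sara): min(-52, 12) = -52
W (Sara): min(25, -7, 51, 24) = -7
F (Priya): max(-52, -7) = -7
A (Sara): min(-33, -45, -7) = -45
X (Sara): min(41, 30, 6) = 6
Y (Sara): min(-67, -61) = -67
Z (Sara): min(-99, -15, 16, 89) = -99
G (Priya): max(6, -67, -99) = 6
AA (Sara): min(1, -83) = -83
AB (Sara): min(4, 78) = 4
AC (Sara): min(31, 69) = 31
AD (Sara): min(99, -93) = -93
H (Priya): max(-83, 4, 31, -93) = 31
AE (Sara): min(-74, 26, -8) = -74
AF (Sara): min(-66, 59, 36, -46) = -66
AG (Sara): min(32, 88) = 32
AH (Sara): min(-11, 14) = -11
J (Priya): max(-74, -66, 32, -11) = 32
B (Sara): min(6, 31, 32) = 6
AJ (Sara): min(-17, 76) = -17
AK (Sara): min(46, 64, -41) = -41
AL (Sara): min(51, -74, -47) = -74
AM (Sara): min(-44, -58, -93, 5) = -93
K (Priya): max(-17, -41, -74, -93) = -17
AN (Sara): min(-69, 80) = -69
AP (Sara): min(-38, 5) = -38
L (Priya): max(-69, -38) = -38
AQ (Sara): min(-81, -53) = -81
AR (Sara): min(-52, -79, 35) = -79
AS (Sara): min(48, 58, -49, -77) = -77
AT (Sara): min(19, 56) = 19
M (Priya): max(-81, -79, -77, 19) = 19
C (Sara): min(-17, -38, 19) = -38
root (Priya): max(-45, 6, -38) = 6
At root, Priya picks B (highest: 6).
At B, Sara picks G (lowest: 6).
At G, Priya picks X (highest: 6).
At X, Sara picks L32 (lowest: 6).
Terminal value 6.

L32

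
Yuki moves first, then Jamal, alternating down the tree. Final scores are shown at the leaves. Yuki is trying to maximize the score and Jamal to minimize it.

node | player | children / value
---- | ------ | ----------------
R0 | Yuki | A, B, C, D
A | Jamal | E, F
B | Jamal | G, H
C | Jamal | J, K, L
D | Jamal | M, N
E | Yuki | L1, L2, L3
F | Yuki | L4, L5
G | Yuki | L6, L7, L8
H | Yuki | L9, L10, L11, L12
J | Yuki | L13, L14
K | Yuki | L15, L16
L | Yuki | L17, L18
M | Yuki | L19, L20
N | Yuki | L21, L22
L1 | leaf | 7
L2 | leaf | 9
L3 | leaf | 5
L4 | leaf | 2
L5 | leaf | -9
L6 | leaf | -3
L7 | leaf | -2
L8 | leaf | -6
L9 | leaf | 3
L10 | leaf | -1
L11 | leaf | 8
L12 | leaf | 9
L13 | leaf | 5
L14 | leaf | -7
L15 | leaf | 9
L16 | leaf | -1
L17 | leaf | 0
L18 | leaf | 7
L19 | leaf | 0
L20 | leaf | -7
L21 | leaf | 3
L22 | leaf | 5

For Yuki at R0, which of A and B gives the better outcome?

A

E (Yuki): max(7, 9, 5) = 9
F (Yuki): max(2, -9) = 2
A (Jamal): min(9, 2) = 2
G (Yuki): max(-3, -2, -6) = -2
H (Yuki): max(3, -1, 8, 9) = 9
B (Jamal): min(-2, 9) = -2
Yuki prefers the higher value; A=2, B=-2. A is better since 2 > -2.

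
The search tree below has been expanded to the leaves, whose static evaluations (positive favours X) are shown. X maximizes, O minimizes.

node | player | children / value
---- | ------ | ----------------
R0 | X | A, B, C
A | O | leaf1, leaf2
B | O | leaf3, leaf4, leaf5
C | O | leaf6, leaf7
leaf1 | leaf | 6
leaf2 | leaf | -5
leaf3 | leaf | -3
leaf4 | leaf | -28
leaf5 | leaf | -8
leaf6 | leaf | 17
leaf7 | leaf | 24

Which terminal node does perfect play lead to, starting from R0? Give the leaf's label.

leaf6

A (O): min(6, -5) = -5
B (O): min(-3, -28, -8) = -28
C (O): min(17, 24) = 17
R0 (X): max(-5, -28, 17) = 17
At R0, X picks C (highest: 17).
At C, O picks leaf6 (lowest: 17).
Terminal value 17.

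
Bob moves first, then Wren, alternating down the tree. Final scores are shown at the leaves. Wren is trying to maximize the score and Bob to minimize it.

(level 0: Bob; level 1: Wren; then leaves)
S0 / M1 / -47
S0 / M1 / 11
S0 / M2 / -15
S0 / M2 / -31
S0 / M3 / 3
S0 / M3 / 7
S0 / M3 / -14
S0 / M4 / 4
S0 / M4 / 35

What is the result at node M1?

M1 (Wren): max(-47, 11) = 11

11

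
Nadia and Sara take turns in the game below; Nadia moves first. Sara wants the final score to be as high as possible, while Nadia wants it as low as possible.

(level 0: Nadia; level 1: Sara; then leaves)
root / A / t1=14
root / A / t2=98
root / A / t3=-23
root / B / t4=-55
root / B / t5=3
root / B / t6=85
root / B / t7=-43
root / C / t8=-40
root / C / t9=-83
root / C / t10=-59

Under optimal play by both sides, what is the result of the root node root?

A (Sara): max(14, 98, -23) = 98
B (Sara): max(-55, 3, 85, -43) = 85
C (Sara): max(-40, -83, -59) = -40
root (Nadia): min(98, 85, -40) = -40

-40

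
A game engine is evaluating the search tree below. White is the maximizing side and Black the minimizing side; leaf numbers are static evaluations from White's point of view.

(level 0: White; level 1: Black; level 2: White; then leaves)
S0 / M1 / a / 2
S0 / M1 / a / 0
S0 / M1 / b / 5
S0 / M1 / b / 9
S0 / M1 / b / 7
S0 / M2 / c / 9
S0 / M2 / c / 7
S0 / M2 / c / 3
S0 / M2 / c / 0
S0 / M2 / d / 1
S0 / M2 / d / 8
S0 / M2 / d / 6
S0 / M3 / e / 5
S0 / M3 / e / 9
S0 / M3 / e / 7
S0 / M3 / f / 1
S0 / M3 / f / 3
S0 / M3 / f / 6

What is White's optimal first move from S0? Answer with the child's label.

a (White): max(2, 0) = 2
b (White): max(5, 9, 7) = 9
M1 (Black): min(2, 9) = 2
c (White): max(9, 7, 3, 0) = 9
d (White): max(1, 8, 6) = 8
M2 (Black): min(9, 8) = 8
e (White): max(5, 9, 7) = 9
f (White): max(1, 3, 6) = 6
M3 (Black): min(9, 6) = 6
S0 (White): max(2, 8, 6) = 8
White at S0 wants the highest of {M1=2, M2=8, M3=6}, so chooses M2.

M2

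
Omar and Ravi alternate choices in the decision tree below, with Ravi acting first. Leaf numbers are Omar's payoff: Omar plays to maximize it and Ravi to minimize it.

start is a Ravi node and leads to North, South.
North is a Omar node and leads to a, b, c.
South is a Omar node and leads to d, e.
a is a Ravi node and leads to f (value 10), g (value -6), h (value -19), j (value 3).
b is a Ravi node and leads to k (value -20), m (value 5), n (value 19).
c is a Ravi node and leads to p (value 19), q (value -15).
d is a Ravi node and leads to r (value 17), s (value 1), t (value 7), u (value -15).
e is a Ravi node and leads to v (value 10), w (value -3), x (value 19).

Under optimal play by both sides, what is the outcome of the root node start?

-15

a (Ravi): min(10, -6, -19, 3) = -19
b (Ravi): min(-20, 5, 19) = -20
c (Ravi): min(19, -15) = -15
North (Omar): max(-19, -20, -15) = -15
d (Ravi): min(17, 1, 7, -15) = -15
e (Ravi): min(10, -3, 19) = -3
South (Omar): max(-15, -3) = -3
start (Ravi): min(-15, -3) = -15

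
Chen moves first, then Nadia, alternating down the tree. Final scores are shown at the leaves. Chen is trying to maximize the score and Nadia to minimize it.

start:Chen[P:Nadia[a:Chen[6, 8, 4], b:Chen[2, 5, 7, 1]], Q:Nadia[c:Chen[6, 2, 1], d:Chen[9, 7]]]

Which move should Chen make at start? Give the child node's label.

P

a (Chen): max(6, 8, 4) = 8
b (Chen): max(2, 5, 7, 1) = 7
P (Nadia): min(8, 7) = 7
c (Chen): max(6, 2, 1) = 6
d (Chen): max(9, 7) = 9
Q (Nadia): min(6, 9) = 6
start (Chen): max(7, 6) = 7
Chen at start wants the highest of {P=7, Q=6}, so chooses P.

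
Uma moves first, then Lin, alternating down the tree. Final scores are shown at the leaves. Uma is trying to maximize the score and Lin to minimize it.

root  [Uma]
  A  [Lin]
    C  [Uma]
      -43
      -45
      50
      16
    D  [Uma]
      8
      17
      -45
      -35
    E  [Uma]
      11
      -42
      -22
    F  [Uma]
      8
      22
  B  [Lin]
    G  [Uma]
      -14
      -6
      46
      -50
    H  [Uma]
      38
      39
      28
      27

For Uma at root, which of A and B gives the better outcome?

B

C (Uma): max(-43, -45, 50, 16) = 50
D (Uma): max(8, 17, -45, -35) = 17
E (Uma): max(11, -42, -22) = 11
F (Uma): max(8, 22) = 22
A (Lin): min(50, 17, 11, 22) = 11
G (Uma): max(-14, -6, 46, -50) = 46
H (Uma): max(38, 39, 28, 27) = 39
B (Lin): min(46, 39) = 39
Uma prefers the higher value; A=11, B=39. B is better since 39 > 11.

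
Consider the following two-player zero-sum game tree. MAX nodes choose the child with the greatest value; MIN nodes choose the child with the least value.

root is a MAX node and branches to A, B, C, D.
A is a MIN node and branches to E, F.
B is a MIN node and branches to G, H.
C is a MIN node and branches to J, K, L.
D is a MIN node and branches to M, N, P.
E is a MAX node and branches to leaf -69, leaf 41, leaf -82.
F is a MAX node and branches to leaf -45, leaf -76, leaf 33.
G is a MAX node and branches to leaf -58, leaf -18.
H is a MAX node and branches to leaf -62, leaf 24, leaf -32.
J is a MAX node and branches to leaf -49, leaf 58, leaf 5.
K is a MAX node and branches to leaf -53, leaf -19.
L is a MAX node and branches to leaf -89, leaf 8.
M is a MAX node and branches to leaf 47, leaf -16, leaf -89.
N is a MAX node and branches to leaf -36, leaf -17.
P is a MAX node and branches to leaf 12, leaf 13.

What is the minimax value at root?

33

E (MAX): max(-69, 41, -82) = 41
F (MAX): max(-45, -76, 33) = 33
A (MIN): min(41, 33) = 33
G (MAX): max(-58, -18) = -18
H (MAX): max(-62, 24, -32) = 24
B (MIN): min(-18, 24) = -18
J (MAX): max(-49, 58, 5) = 58
K (MAX): max(-53, -19) = -19
L (MAX): max(-89, 8) = 8
C (MIN): min(58, -19, 8) = -19
M (MAX): max(47, -16, -89) = 47
N (MAX): max(-36, -17) = -17
P (MAX): max(12, 13) = 13
D (MIN): min(47, -17, 13) = -17
root (MAX): max(33, -18, -19, -17) = 33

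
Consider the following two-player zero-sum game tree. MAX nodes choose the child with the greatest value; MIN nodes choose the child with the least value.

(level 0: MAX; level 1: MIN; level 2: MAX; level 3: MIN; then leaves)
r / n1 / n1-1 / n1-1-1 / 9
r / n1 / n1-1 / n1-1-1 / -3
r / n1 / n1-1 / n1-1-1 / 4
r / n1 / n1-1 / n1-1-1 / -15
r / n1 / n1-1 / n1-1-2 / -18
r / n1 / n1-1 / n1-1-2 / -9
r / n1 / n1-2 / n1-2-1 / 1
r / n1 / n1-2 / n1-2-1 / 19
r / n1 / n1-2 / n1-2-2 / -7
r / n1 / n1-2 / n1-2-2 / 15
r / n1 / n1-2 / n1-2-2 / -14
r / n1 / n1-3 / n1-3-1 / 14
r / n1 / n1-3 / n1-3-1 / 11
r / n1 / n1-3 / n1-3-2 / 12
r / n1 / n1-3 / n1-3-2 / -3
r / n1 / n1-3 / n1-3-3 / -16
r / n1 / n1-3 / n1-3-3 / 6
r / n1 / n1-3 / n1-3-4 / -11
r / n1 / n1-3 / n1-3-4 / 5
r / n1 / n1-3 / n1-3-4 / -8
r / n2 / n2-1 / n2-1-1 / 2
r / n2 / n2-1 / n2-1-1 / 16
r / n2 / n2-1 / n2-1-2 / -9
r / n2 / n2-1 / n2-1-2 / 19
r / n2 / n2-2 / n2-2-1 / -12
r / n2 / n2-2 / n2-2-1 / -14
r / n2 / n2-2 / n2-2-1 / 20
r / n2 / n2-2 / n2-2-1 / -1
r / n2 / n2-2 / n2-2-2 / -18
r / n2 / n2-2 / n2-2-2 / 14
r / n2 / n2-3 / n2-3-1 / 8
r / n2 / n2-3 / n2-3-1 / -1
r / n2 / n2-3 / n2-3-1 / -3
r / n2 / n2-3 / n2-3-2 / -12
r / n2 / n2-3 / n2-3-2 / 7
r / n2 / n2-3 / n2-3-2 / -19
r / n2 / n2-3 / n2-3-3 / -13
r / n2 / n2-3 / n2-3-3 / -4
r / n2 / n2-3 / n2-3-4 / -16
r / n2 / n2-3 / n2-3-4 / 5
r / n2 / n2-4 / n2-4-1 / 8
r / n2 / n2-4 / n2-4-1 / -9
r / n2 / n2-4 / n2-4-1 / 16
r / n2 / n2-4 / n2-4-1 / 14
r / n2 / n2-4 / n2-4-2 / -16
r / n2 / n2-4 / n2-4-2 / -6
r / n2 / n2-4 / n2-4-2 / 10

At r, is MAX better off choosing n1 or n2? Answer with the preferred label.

n2

n1-1-1 (MIN): min(9, -3, 4, -15) = -15
n1-1-2 (MIN): min(-18, -9) = -18
n1-1 (MAX): max(-15, -18) = -15
n1-2-1 (MIN): min(1, 19) = 1
n1-2-2 (MIN): min(-7, 15, -14) = -14
n1-2 (MAX): max(1, -14) = 1
n1-3-1 (MIN): min(14, 11) = 11
n1-3-2 (MIN): min(12, -3) = -3
n1-3-3 (MIN): min(-16, 6) = -16
n1-3-4 (MIN): min(-11, 5, -8) = -11
n1-3 (MAX): max(11, -3, -16, -11) = 11
n1 (MIN): min(-15, 1, 11) = -15
n2-1-1 (MIN): min(2, 16) = 2
n2-1-2 (MIN): min(-9, 19) = -9
n2-1 (MAX): max(2, -9) = 2
n2-2-1 (MIN): min(-12, -14, 20, -1) = -14
n2-2-2 (MIN): min(-18, 14) = -18
n2-2 (MAX): max(-14, -18) = -14
n2-3-1 (MIN): min(8, -1, -3) = -3
n2-3-2 (MIN): min(-12, 7, -19) = -19
n2-3-3 (MIN): min(-13, -4) = -13
n2-3-4 (MIN): min(-16, 5) = -16
n2-3 (MAX): max(-3, -19, -13, -16) = -3
n2-4-1 (MIN): min(8, -9, 16, 14) = -9
n2-4-2 (MIN): min(-16, -6, 10) = -16
n2-4 (MAX): max(-9, -16) = -9
n2 (MIN): min(2, -14, -3, -9) = -14
MAX prefers the higher value; n1=-15, n2=-14. n2 is better since -14 > -15.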